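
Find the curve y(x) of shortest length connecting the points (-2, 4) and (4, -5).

Arc-length functional: J[y] = ∫ sqrt(1 + (y')^2) dx.
Lagrangian L = sqrt(1 + (y')^2) has no explicit y dependence, so ∂L/∂y = 0 and the Euler-Lagrange equation gives
    d/dx( y' / sqrt(1 + (y')^2) ) = 0  ⇒  y' / sqrt(1 + (y')^2) = const.
Hence y' is constant, so y(x) is affine.
Fitting the endpoints (-2, 4) and (4, -5):
    slope m = ((-5) − 4) / (4 − (-2)) = -3/2,
    intercept c = 4 − m·(-2) = 1.
Extremal: y(x) = (-3/2) x + 1.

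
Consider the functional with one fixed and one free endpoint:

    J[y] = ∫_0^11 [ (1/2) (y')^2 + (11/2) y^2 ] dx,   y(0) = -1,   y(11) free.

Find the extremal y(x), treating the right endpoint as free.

The Lagrangian L = (1/2) (y')^2 + (11/2) y^2 gives
    ∂L/∂y = 11 y,   ∂L/∂y' = y'.
Euler-Lagrange: y'' − 11 y = 0.
With k = sqrt(11), the general solution is
    y(x) = A cosh(sqrt(11) x) + B sinh(sqrt(11) x).
Fixed left endpoint y(0) = -1 ⇒ A = -1.
The right endpoint x = 11 is free, so the natural (transversality) condition is ∂L/∂y' |_{x=11} = 0, i.e. y'(11) = 0.
Compute y'(x) = A k sinh(k x) + B k cosh(k x), so
    y'(11) = A k sinh(k·11) + B k cosh(k·11) = 0
    ⇒ B = −A tanh(k·11) = tanh(sqrt(11)·11).
Therefore the extremal is
    y(x) = −cosh(sqrt(11) x) + tanh(sqrt(11)·11) sinh(sqrt(11) x).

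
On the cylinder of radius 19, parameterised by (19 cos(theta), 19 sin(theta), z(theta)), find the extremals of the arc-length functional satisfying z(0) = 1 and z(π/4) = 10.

Parameterise the cylinder of radius R = 19 as
    r(θ) = (19 cos θ, 19 sin θ, z(θ)).
The arc-length element is
    ds = sqrt(361 + (dz/dθ)^2) dθ,
so the Lagrangian is L = sqrt(361 + z'^2).
L depends on z' only, not on z or θ, so ∂L/∂z = 0 and
    ∂L/∂z' = z' / sqrt(361 + z'^2).
The Euler-Lagrange equation gives
    d/dθ( z' / sqrt(361 + z'^2) ) = 0,
so z' is constant. Integrating once:
    z(θ) = a θ + b,
a helix on the cylinder (a straight line when the cylinder is unrolled). The constants a, b are determined by the endpoint conditions.
With endpoint conditions z(0) = 1 and z(π/4) = 10: from z(0) = b we get b = 1, and a·π/4 + 1 = 10 gives a = 36/π, so
    z(θ) = (36/π) θ + 1.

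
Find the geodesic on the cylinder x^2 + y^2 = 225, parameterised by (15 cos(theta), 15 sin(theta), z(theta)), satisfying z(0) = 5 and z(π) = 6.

Parameterise the cylinder of radius R = 15 as
    r(θ) = (15 cos θ, 15 sin θ, z(θ)).
The arc-length element is
    ds = sqrt(225 + (dz/dθ)^2) dθ,
so the Lagrangian is L = sqrt(225 + z'^2).
L depends on z' only, not on z or θ, so ∂L/∂z = 0 and
    ∂L/∂z' = z' / sqrt(225 + z'^2).
The Euler-Lagrange equation gives
    d/dθ( z' / sqrt(225 + z'^2) ) = 0,
so z' is constant. Integrating once:
    z(θ) = a θ + b,
a helix on the cylinder (a straight line when the cylinder is unrolled). The constants a, b are determined by the endpoint conditions.
With endpoint conditions z(0) = 5 and z(π) = 6: from z(0) = b we get b = 5, and a·π + 5 = 6 gives a = 1/π, so
    z(θ) = (1/π) θ + 5.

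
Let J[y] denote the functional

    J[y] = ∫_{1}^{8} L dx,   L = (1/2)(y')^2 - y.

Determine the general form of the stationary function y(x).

The Lagrangian is L = (1/2)(y')^2 - y.
∂L/∂y = -1.
∂L/∂y' = y'.
The Euler-Lagrange equation d/dx(∂L/∂y') − ∂L/∂y = 0 becomes:
    y'' + 1 = 0
General solution: y(x) = -x^2/2 + A x + B, where A and B are arbitrary constants fixed by the endpoint conditions.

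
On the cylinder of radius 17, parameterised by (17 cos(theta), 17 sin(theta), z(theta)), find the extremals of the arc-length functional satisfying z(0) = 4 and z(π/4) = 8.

Parameterise the cylinder of radius R = 17 as
    r(θ) = (17 cos θ, 17 sin θ, z(θ)).
The arc-length element is
    ds = sqrt(289 + (dz/dθ)^2) dθ,
so the Lagrangian is L = sqrt(289 + z'^2).
L depends on z' only, not on z or θ, so ∂L/∂z = 0 and
    ∂L/∂z' = z' / sqrt(289 + z'^2).
The Euler-Lagrange equation gives
    d/dθ( z' / sqrt(289 + z'^2) ) = 0,
so z' is constant. Integrating once:
    z(θ) = a θ + b,
a helix on the cylinder (a straight line when the cylinder is unrolled). The constants a, b are determined by the endpoint conditions.
With endpoint conditions z(0) = 4 and z(π/4) = 8: from z(0) = b we get b = 4, and a·π/4 + 4 = 8 gives a = 16/π, so
    z(θ) = (16/π) θ + 4.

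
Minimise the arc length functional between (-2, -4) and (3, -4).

Arc-length functional: J[y] = ∫ sqrt(1 + (y')^2) dx.
Lagrangian L = sqrt(1 + (y')^2) has no explicit y dependence, so ∂L/∂y = 0 and the Euler-Lagrange equation gives
    d/dx( y' / sqrt(1 + (y')^2) ) = 0  ⇒  y' / sqrt(1 + (y')^2) = const.
Hence y' is constant, so y(x) is affine.
Fitting the endpoints (-2, -4) and (3, -4):
    slope m = ((-4) − (-4)) / (3 − (-2)) = 0,
    intercept c = (-4) − m·(-2) = -4.
Extremal: y(x) = -4.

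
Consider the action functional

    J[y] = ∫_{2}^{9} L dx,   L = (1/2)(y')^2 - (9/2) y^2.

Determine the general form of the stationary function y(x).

The Lagrangian is L = (1/2)(y')^2 - (9/2) y^2.
∂L/∂y = -9y.
∂L/∂y' = y'.
The Euler-Lagrange equation d/dx(∂L/∂y') − ∂L/∂y = 0 becomes:
    y'' + 9 y = 0
General solution: y(x) = A sin(3x) + B cos(3x), where A and B are arbitrary constants fixed by the endpoint conditions.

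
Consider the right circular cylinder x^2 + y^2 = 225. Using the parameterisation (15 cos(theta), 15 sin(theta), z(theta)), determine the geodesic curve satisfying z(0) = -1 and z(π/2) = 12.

Parameterise the cylinder of radius R = 15 as
    r(θ) = (15 cos θ, 15 sin θ, z(θ)).
The arc-length element is
    ds = sqrt(225 + (dz/dθ)^2) dθ,
so the Lagrangian is L = sqrt(225 + z'^2).
L depends on z' only, not on z or θ, so ∂L/∂z = 0 and
    ∂L/∂z' = z' / sqrt(225 + z'^2).
The Euler-Lagrange equation gives
    d/dθ( z' / sqrt(225 + z'^2) ) = 0,
so z' is constant. Integrating once:
    z(θ) = a θ + b,
a helix on the cylinder (a straight line when the cylinder is unrolled). The constants a, b are determined by the endpoint conditions.
With endpoint conditions z(0) = -1 and z(π/2) = 12: from z(0) = b we get b = -1, and a·π/2 + -1 = 12 gives a = 26/π, so
    z(θ) = (26/π) θ − 1.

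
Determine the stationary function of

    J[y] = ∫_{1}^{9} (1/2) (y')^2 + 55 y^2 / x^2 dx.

The Lagrangian is L = (1/2) (y')^2 + 55 y^2 / x^2.
Compute ∂L/∂y = 110y/x^2, ∂L/∂y' = y'.
The Euler-Lagrange equation d/dx(∂L/∂y') − ∂L/∂y = 0 reduces to
    y'' − 110/x^2 · y = 0  (x > 0).
Its general solution is
    y(x) = A x^11 + B x^(-10),
with A, B fixed by the endpoint conditions.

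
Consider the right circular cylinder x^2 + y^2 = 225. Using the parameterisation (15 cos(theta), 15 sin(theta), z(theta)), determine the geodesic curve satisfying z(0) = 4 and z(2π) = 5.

Parameterise the cylinder of radius R = 15 as
    r(θ) = (15 cos θ, 15 sin θ, z(θ)).
The arc-length element is
    ds = sqrt(225 + (dz/dθ)^2) dθ,
so the Lagrangian is L = sqrt(225 + z'^2).
L depends on z' only, not on z or θ, so ∂L/∂z = 0 and
    ∂L/∂z' = z' / sqrt(225 + z'^2).
The Euler-Lagrange equation gives
    d/dθ( z' / sqrt(225 + z'^2) ) = 0,
so z' is constant. Integrating once:
    z(θ) = a θ + b,
a helix on the cylinder (a straight line when the cylinder is unrolled). The constants a, b are determined by the endpoint conditions.
With endpoint conditions z(0) = 4 and z(2π) = 5: from z(0) = b we get b = 4, and a·2π + 4 = 5 gives a = 1/(2π), so
    z(θ) = (1/(2π)) θ + 4.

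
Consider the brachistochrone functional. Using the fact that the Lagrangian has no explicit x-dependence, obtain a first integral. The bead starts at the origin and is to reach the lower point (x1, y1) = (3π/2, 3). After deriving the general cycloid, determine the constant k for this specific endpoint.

The Lagrangian L = sqrt((1 + y'^2) / y) has no explicit x dependence, so the Beltrami identity applies:
    L − y' ∂L/∂y' = C.
Compute ∂L/∂y' = y' / sqrt(y (1 + y'^2)).
Substitute:
    sqrt((1 + y'^2)/y) − y'·y' / sqrt(y (1 + y'^2))
    = (1 + y'^2) / sqrt(y (1 + y'^2)) − y'^2 / sqrt(y (1 + y'^2))
    = 1 / sqrt(y (1 + y'^2)) = C.
Squaring and rearranging gives the first integral
    y (1 + y'^2) = 1/C^2 =: k   (constant).
Solving this first-order ODE by the substitution
    y = (k/2)(1 − cos θ)
yields the cycloid parameterisation
    x(θ) = (k/2)(θ − sin θ),   y(θ) = (k/2)(1 − cos θ).
The constant k is fixed by the endpoint condition.
Now fit the given lower endpoint (x1, y1) = (3π/2, 3). At the bottom of the first arch (θ = π), the parametric equations give
    y(π) = (k/2)(1 − cos π) = k,
    x(π) = (k/2)(π − sin π) = kπ/2.
Matching y(π) = 3 gives k = 3, consistent with x(π) = 3π/2. Therefore the specific cycloid is
    x(θ) = (3/2)(θ − sin θ),   y(θ) = (3/2)(1 − cos θ).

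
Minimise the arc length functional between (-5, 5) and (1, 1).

Arc-length functional: J[y] = ∫ sqrt(1 + (y')^2) dx.
Lagrangian L = sqrt(1 + (y')^2) has no explicit y dependence, so ∂L/∂y = 0 and the Euler-Lagrange equation gives
    d/dx( y' / sqrt(1 + (y')^2) ) = 0  ⇒  y' / sqrt(1 + (y')^2) = const.
Hence y' is constant, so y(x) is affine.
Fitting the endpoints (-5, 5) and (1, 1):
    slope m = (1 − 5) / (1 − (-5)) = -2/3,
    intercept c = 5 − m·(-5) = 5/3.
Extremal: y(x) = (-2/3) x + 5/3.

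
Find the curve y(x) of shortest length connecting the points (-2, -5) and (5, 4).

Arc-length functional: J[y] = ∫ sqrt(1 + (y')^2) dx.
Lagrangian L = sqrt(1 + (y')^2) has no explicit y dependence, so ∂L/∂y = 0 and the Euler-Lagrange equation gives
    d/dx( y' / sqrt(1 + (y')^2) ) = 0  ⇒  y' / sqrt(1 + (y')^2) = const.
Hence y' is constant, so y(x) is affine.
Fitting the endpoints (-2, -5) and (5, 4):
    slope m = (4 − (-5)) / (5 − (-2)) = 9/7,
    intercept c = (-5) − m·(-2) = -17/7.
Extremal: y(x) = (9/7) x - 17/7.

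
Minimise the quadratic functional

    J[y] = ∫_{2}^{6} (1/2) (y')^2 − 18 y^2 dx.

The Lagrangian is L = (1/2) (y')^2 − 18 y^2.
Compute ∂L/∂y = -36y, ∂L/∂y' = y'.
The Euler-Lagrange equation d/dx(∂L/∂y') − ∂L/∂y = 0 reduces to
    y'' + 36 y = 0.
Its general solution is
    y(x) = A sin(6x) + B cos(6x),
with A, B fixed by the endpoint conditions.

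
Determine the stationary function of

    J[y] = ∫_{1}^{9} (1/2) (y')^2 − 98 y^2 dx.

The Lagrangian is L = (1/2) (y')^2 − 98 y^2.
Compute ∂L/∂y = -196y, ∂L/∂y' = y'.
The Euler-Lagrange equation d/dx(∂L/∂y') − ∂L/∂y = 0 reduces to
    y'' + 196 y = 0.
Its general solution is
    y(x) = A sin(14x) + B cos(14x),
with A, B fixed by the endpoint conditions.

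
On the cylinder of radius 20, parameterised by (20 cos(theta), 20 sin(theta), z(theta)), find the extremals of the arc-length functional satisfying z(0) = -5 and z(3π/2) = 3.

Parameterise the cylinder of radius R = 20 as
    r(θ) = (20 cos θ, 20 sin θ, z(θ)).
The arc-length element is
    ds = sqrt(400 + (dz/dθ)^2) dθ,
so the Lagrangian is L = sqrt(400 + z'^2).
L depends on z' only, not on z or θ, so ∂L/∂z = 0 and
    ∂L/∂z' = z' / sqrt(400 + z'^2).
The Euler-Lagrange equation gives
    d/dθ( z' / sqrt(400 + z'^2) ) = 0,
so z' is constant. Integrating once:
    z(θ) = a θ + b,
a helix on the cylinder (a straight line when the cylinder is unrolled). The constants a, b are determined by the endpoint conditions.
With endpoint conditions z(0) = -5 and z(3π/2) = 3: from z(0) = b we get b = -5, and a·3π/2 + -5 = 3 gives a = 16/(3π), so
    z(θ) = (16/(3π)) θ − 5.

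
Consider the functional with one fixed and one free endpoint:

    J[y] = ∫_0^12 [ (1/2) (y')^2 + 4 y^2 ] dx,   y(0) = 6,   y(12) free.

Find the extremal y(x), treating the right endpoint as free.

The Lagrangian L = (1/2) (y')^2 + 4 y^2 gives
    ∂L/∂y = 8 y,   ∂L/∂y' = y'.
Euler-Lagrange: y'' − 8 y = 0.
With k = sqrt(8), the general solution is
    y(x) = A cosh(sqrt(8) x) + B sinh(sqrt(8) x).
Fixed left endpoint y(0) = 6 ⇒ A = 6.
The right endpoint x = 12 is free, so the natural (transversality) condition is ∂L/∂y' |_{x=12} = 0, i.e. y'(12) = 0.
Compute y'(x) = A k sinh(k x) + B k cosh(k x), so
    y'(12) = A k sinh(k·12) + B k cosh(k·12) = 0
    ⇒ B = −A tanh(k·12) = − 6 tanh(sqrt(8)·12).
Therefore the extremal is
    y(x) = 6 cosh(sqrt(8) x) − 6 tanh(sqrt(8)·12) sinh(sqrt(8) x).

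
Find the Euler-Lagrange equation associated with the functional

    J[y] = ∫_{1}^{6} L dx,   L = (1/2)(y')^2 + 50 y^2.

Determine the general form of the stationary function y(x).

The Lagrangian is L = (1/2)(y')^2 + 50 y^2.
∂L/∂y = 100y.
∂L/∂y' = y'.
The Euler-Lagrange equation d/dx(∂L/∂y') − ∂L/∂y = 0 becomes:
    y'' - 100 y = 0
General solution: y(x) = A e^(10x) + B e^(-10x), where A and B are arbitrary constants fixed by the endpoint conditions.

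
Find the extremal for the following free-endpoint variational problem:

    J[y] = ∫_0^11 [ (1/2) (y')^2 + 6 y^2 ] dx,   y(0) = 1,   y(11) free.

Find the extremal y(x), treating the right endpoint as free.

The Lagrangian L = (1/2) (y')^2 + 6 y^2 gives
    ∂L/∂y = 12 y,   ∂L/∂y' = y'.
Euler-Lagrange: y'' − 12 y = 0.
With k = sqrt(12), the general solution is
    y(x) = A cosh(sqrt(12) x) + B sinh(sqrt(12) x).
Fixed left endpoint y(0) = 1 ⇒ A = 1.
The right endpoint x = 11 is free, so the natural (transversality) condition is ∂L/∂y' |_{x=11} = 0, i.e. y'(11) = 0.
Compute y'(x) = A k sinh(k x) + B k cosh(k x), so
    y'(11) = A k sinh(k·11) + B k cosh(k·11) = 0
    ⇒ B = −A tanh(k·11) = − tanh(sqrt(12)·11).
Therefore the extremal is
    y(x) = cosh(sqrt(12) x) − tanh(sqrt(12)·11) sinh(sqrt(12) x).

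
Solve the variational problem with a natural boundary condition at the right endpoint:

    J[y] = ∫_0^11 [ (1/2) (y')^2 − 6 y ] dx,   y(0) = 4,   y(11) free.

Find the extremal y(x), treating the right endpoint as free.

The Lagrangian L = (1/2) (y')^2 − 6 y gives
    ∂L/∂y = −6,   ∂L/∂y' = y'.
Euler-Lagrange: d/dx(y') − (−6) = 0, i.e. y'' + 6 = 0, so
    y(x) = −(6/2) x^2 + C1 x + C2.
Fixed left endpoint y(0) = 4 ⇒ C2 = 4.
The right endpoint x = 11 is free, so the natural (transversality) condition is ∂L/∂y' |_{x=11} = 0, i.e. y'(11) = 0.
Compute y'(x) = −6 x + C1, so y'(11) = −66 + C1 = 0 ⇒ C1 = 66.
Therefore the extremal is
    y(x) = −3 x^2 + 66 x + 4.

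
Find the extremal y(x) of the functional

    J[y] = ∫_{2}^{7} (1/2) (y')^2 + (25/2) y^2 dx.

The Lagrangian is L = (1/2) (y')^2 + (25/2) y^2.
Compute ∂L/∂y = 25y, ∂L/∂y' = y'.
The Euler-Lagrange equation d/dx(∂L/∂y') − ∂L/∂y = 0 reduces to
    y'' − 25 y = 0.
Its general solution is
    y(x) = A e^(5x) + B e^(−5x),
with A, B fixed by the endpoint conditions.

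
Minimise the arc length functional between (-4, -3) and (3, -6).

Arc-length functional: J[y] = ∫ sqrt(1 + (y')^2) dx.
Lagrangian L = sqrt(1 + (y')^2) has no explicit y dependence, so ∂L/∂y = 0 and the Euler-Lagrange equation gives
    d/dx( y' / sqrt(1 + (y')^2) ) = 0  ⇒  y' / sqrt(1 + (y')^2) = const.
Hence y' is constant, so y(x) is affine.
Fitting the endpoints (-4, -3) and (3, -6):
    slope m = ((-6) − (-3)) / (3 − (-4)) = -3/7,
    intercept c = (-3) − m·(-4) = -33/7.
Extremal: y(x) = (-3/7) x - 33/7.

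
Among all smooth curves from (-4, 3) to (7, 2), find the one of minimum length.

Arc-length functional: J[y] = ∫ sqrt(1 + (y')^2) dx.
Lagrangian L = sqrt(1 + (y')^2) has no explicit y dependence, so ∂L/∂y = 0 and the Euler-Lagrange equation gives
    d/dx( y' / sqrt(1 + (y')^2) ) = 0  ⇒  y' / sqrt(1 + (y')^2) = const.
Hence y' is constant, so y(x) is affine.
Fitting the endpoints (-4, 3) and (7, 2):
    slope m = (2 − 3) / (7 − (-4)) = -1/11,
    intercept c = 3 − m·(-4) = 29/11.
Extremal: y(x) = (-1/11) x + 29/11.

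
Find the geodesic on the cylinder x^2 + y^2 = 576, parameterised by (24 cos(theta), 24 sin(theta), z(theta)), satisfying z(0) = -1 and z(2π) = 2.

Parameterise the cylinder of radius R = 24 as
    r(θ) = (24 cos θ, 24 sin θ, z(θ)).
The arc-length element is
    ds = sqrt(576 + (dz/dθ)^2) dθ,
so the Lagrangian is L = sqrt(576 + z'^2).
L depends on z' only, not on z or θ, so ∂L/∂z = 0 and
    ∂L/∂z' = z' / sqrt(576 + z'^2).
The Euler-Lagrange equation gives
    d/dθ( z' / sqrt(576 + z'^2) ) = 0,
so z' is constant. Integrating once:
    z(θ) = a θ + b,
a helix on the cylinder (a straight line when the cylinder is unrolled). The constants a, b are determined by the endpoint conditions.
With endpoint conditions z(0) = -1 and z(2π) = 2: from z(0) = b we get b = -1, and a·2π + -1 = 2 gives a = 3/(2π), so
    z(θ) = (3/(2π)) θ − 1.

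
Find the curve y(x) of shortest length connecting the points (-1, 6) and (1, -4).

Arc-length functional: J[y] = ∫ sqrt(1 + (y')^2) dx.
Lagrangian L = sqrt(1 + (y')^2) has no explicit y dependence, so ∂L/∂y = 0 and the Euler-Lagrange equation gives
    d/dx( y' / sqrt(1 + (y')^2) ) = 0  ⇒  y' / sqrt(1 + (y')^2) = const.
Hence y' is constant, so y(x) is affine.
Fitting the endpoints (-1, 6) and (1, -4):
    slope m = ((-4) − 6) / (1 − (-1)) = -5,
    intercept c = 6 − m·(-1) = 1.
Extremal: y(x) = -5 x + 1.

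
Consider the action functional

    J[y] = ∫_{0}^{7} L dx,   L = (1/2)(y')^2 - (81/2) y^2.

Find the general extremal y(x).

The Lagrangian is L = (1/2)(y')^2 - (81/2) y^2.
∂L/∂y = -81y.
∂L/∂y' = y'.
The Euler-Lagrange equation d/dx(∂L/∂y') − ∂L/∂y = 0 becomes:
    y'' + 81 y = 0
General solution: y(x) = A sin(9x) + B cos(9x), where A and B are arbitrary constants fixed by the endpoint conditions.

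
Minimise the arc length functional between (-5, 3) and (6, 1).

Arc-length functional: J[y] = ∫ sqrt(1 + (y')^2) dx.
Lagrangian L = sqrt(1 + (y')^2) has no explicit y dependence, so ∂L/∂y = 0 and the Euler-Lagrange equation gives
    d/dx( y' / sqrt(1 + (y')^2) ) = 0  ⇒  y' / sqrt(1 + (y')^2) = const.
Hence y' is constant, so y(x) is affine.
Fitting the endpoints (-5, 3) and (6, 1):
    slope m = (1 − 3) / (6 − (-5)) = -2/11,
    intercept c = 3 − m·(-5) = 23/11.
Extremal: y(x) = (-2/11) x + 23/11.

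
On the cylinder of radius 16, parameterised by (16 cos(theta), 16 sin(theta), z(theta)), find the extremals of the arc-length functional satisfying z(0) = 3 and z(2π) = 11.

Parameterise the cylinder of radius R = 16 as
    r(θ) = (16 cos θ, 16 sin θ, z(θ)).
The arc-length element is
    ds = sqrt(256 + (dz/dθ)^2) dθ,
so the Lagrangian is L = sqrt(256 + z'^2).
L depends on z' only, not on z or θ, so ∂L/∂z = 0 and
    ∂L/∂z' = z' / sqrt(256 + z'^2).
The Euler-Lagrange equation gives
    d/dθ( z' / sqrt(256 + z'^2) ) = 0,
so z' is constant. Integrating once:
    z(θ) = a θ + b,
a helix on the cylinder (a straight line when the cylinder is unrolled). The constants a, b are determined by the endpoint conditions.
With endpoint conditions z(0) = 3 and z(2π) = 11: from z(0) = b we get b = 3, and a·2π + 3 = 11 gives a = 4/π, so
    z(θ) = (4/π) θ + 3.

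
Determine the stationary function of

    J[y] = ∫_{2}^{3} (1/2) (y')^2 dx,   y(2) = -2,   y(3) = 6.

The Lagrangian is L = (1/2) (y')^2.
Compute ∂L/∂y = 0, ∂L/∂y' = y'.
The Euler-Lagrange equation d/dx(∂L/∂y') − ∂L/∂y = 0 reduces to
    y'' = 0.
Its general solution is
    y(x) = A x + B,
with A, B fixed by the endpoint conditions.
Applying the endpoint conditions y(2) = -2 and y(3) = 6: solve A·2 + B = -2 and A·3 + B = 6. Subtracting gives A(3 − 2) = 6 − -2, so A = 8, and B = -2 − A·2 = -18. Therefore
    y(x) = 8 x - 18.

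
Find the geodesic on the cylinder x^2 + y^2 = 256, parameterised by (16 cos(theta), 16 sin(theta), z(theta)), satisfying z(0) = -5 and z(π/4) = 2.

Parameterise the cylinder of radius R = 16 as
    r(θ) = (16 cos θ, 16 sin θ, z(θ)).
The arc-length element is
    ds = sqrt(256 + (dz/dθ)^2) dθ,
so the Lagrangian is L = sqrt(256 + z'^2).
L depends on z' only, not on z or θ, so ∂L/∂z = 0 and
    ∂L/∂z' = z' / sqrt(256 + z'^2).
The Euler-Lagrange equation gives
    d/dθ( z' / sqrt(256 + z'^2) ) = 0,
so z' is constant. Integrating once:
    z(θ) = a θ + b,
a helix on the cylinder (a straight line when the cylinder is unrolled). The constants a, b are determined by the endpoint conditions.
With endpoint conditions z(0) = -5 and z(π/4) = 2: from z(0) = b we get b = -5, and a·π/4 + -5 = 2 gives a = 28/π, so
    z(θ) = (28/π) θ − 5.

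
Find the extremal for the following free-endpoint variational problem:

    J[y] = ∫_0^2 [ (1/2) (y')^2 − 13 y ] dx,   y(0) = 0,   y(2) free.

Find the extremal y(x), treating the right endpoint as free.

The Lagrangian L = (1/2) (y')^2 − 13 y gives
    ∂L/∂y = −13,   ∂L/∂y' = y'.
Euler-Lagrange: d/dx(y') − (−13) = 0, i.e. y'' + 13 = 0, so
    y(x) = −(13/2) x^2 + C1 x + C2.
Fixed left endpoint y(0) = 0 ⇒ C2 = 0.
The right endpoint x = 2 is free, so the natural (transversality) condition is ∂L/∂y' |_{x=2} = 0, i.e. y'(2) = 0.
Compute y'(x) = −13 x + C1, so y'(2) = −26 + C1 = 0 ⇒ C1 = 26.
Therefore the extremal is
    y(x) = −(13/2) x^2 + 26 x.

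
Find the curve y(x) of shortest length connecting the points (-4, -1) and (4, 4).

Arc-length functional: J[y] = ∫ sqrt(1 + (y')^2) dx.
Lagrangian L = sqrt(1 + (y')^2) has no explicit y dependence, so ∂L/∂y = 0 and the Euler-Lagrange equation gives
    d/dx( y' / sqrt(1 + (y')^2) ) = 0  ⇒  y' / sqrt(1 + (y')^2) = const.
Hence y' is constant, so y(x) is affine.
Fitting the endpoints (-4, -1) and (4, 4):
    slope m = (4 − (-1)) / (4 − (-4)) = 5/8,
    intercept c = (-1) − m·(-4) = 3/2.
Extremal: y(x) = (5/8) x + 3/2.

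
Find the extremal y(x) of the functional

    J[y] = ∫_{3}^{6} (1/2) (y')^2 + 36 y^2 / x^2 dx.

The Lagrangian is L = (1/2) (y')^2 + 36 y^2 / x^2.
Compute ∂L/∂y = 72y/x^2, ∂L/∂y' = y'.
The Euler-Lagrange equation d/dx(∂L/∂y') − ∂L/∂y = 0 reduces to
    y'' − 72/x^2 · y = 0  (x > 0).
Its general solution is
    y(x) = A x^9 + B x^(-8),
with A, B fixed by the endpoint conditions.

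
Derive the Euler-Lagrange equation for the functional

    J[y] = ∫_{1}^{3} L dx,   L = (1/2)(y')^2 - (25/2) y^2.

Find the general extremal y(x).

The Lagrangian is L = (1/2)(y')^2 - (25/2) y^2.
∂L/∂y = -25y.
∂L/∂y' = y'.
The Euler-Lagrange equation d/dx(∂L/∂y') − ∂L/∂y = 0 becomes:
    y'' + 25 y = 0
General solution: y(x) = A sin(5x) + B cos(5x), where A and B are arbitrary constants fixed by the endpoint conditions.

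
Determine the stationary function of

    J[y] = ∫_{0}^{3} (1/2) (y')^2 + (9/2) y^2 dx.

The Lagrangian is L = (1/2) (y')^2 + (9/2) y^2.
Compute ∂L/∂y = 9y, ∂L/∂y' = y'.
The Euler-Lagrange equation d/dx(∂L/∂y') − ∂L/∂y = 0 reduces to
    y'' − 9 y = 0.
Its general solution is
    y(x) = A e^(3x) + B e^(−3x),
with A, B fixed by the endpoint conditions.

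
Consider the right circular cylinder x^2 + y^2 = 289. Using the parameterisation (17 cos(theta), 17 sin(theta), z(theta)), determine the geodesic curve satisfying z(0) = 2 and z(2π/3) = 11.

Parameterise the cylinder of radius R = 17 as
    r(θ) = (17 cos θ, 17 sin θ, z(θ)).
The arc-length element is
    ds = sqrt(289 + (dz/dθ)^2) dθ,
so the Lagrangian is L = sqrt(289 + z'^2).
L depends on z' only, not on z or θ, so ∂L/∂z = 0 and
    ∂L/∂z' = z' / sqrt(289 + z'^2).
The Euler-Lagrange equation gives
    d/dθ( z' / sqrt(289 + z'^2) ) = 0,
so z' is constant. Integrating once:
    z(θ) = a θ + b,
a helix on the cylinder (a straight line when the cylinder is unrolled). The constants a, b are determined by the endpoint conditions.
With endpoint conditions z(0) = 2 and z(2π/3) = 11: from z(0) = b we get b = 2, and a·2π/3 + 2 = 11 gives a = 27/(2π), so
    z(θ) = (27/(2π)) θ + 2.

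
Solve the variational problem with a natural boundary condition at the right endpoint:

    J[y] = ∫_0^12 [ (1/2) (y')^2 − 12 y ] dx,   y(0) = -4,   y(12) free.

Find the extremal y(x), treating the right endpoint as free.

The Lagrangian L = (1/2) (y')^2 − 12 y gives
    ∂L/∂y = −12,   ∂L/∂y' = y'.
Euler-Lagrange: d/dx(y') − (−12) = 0, i.e. y'' + 12 = 0, so
    y(x) = −(12/2) x^2 + C1 x + C2.
Fixed left endpoint y(0) = -4 ⇒ C2 = -4.
The right endpoint x = 12 is free, so the natural (transversality) condition is ∂L/∂y' |_{x=12} = 0, i.e. y'(12) = 0.
Compute y'(x) = −12 x + C1, so y'(12) = −144 + C1 = 0 ⇒ C1 = 144.
Therefore the extremal is
    y(x) = −6 x^2 + 144 x − 4.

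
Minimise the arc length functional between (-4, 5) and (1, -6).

Arc-length functional: J[y] = ∫ sqrt(1 + (y')^2) dx.
Lagrangian L = sqrt(1 + (y')^2) has no explicit y dependence, so ∂L/∂y = 0 and the Euler-Lagrange equation gives
    d/dx( y' / sqrt(1 + (y')^2) ) = 0  ⇒  y' / sqrt(1 + (y')^2) = const.
Hence y' is constant, so y(x) is affine.
Fitting the endpoints (-4, 5) and (1, -6):
    slope m = ((-6) − 5) / (1 − (-4)) = -11/5,
    intercept c = 5 − m·(-4) = -19/5.
Extremal: y(x) = (-11/5) x - 19/5.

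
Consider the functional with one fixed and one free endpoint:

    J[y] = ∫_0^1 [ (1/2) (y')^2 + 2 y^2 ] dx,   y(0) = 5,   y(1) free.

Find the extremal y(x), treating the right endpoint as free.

The Lagrangian L = (1/2) (y')^2 + 2 y^2 gives
    ∂L/∂y = 4 y,   ∂L/∂y' = y'.
Euler-Lagrange: y'' − 4 y = 0.
With k = 2, the general solution is
    y(x) = A cosh(2 x) + B sinh(2 x).
Fixed left endpoint y(0) = 5 ⇒ A = 5.
The right endpoint x = 1 is free, so the natural (transversality) condition is ∂L/∂y' |_{x=1} = 0, i.e. y'(1) = 0.
Compute y'(x) = A k sinh(k x) + B k cosh(k x), so
    y'(1) = A k sinh(k·1) + B k cosh(k·1) = 0
    ⇒ B = −A tanh(k·1) = − 5 tanh(2·1).
Therefore the extremal is
    y(x) = 5 cosh(2 x) − 5 tanh(2·1) sinh(2 x).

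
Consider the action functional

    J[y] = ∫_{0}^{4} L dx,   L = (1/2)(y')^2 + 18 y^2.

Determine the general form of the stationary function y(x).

The Lagrangian is L = (1/2)(y')^2 + 18 y^2.
∂L/∂y = 36y.
∂L/∂y' = y'.
The Euler-Lagrange equation d/dx(∂L/∂y') − ∂L/∂y = 0 becomes:
    y'' - 36 y = 0
General solution: y(x) = A e^(6x) + B e^(-6x), where A and B are arbitrary constants fixed by the endpoint conditions.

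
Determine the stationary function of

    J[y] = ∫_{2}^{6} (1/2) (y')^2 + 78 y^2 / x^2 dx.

The Lagrangian is L = (1/2) (y')^2 + 78 y^2 / x^2.
Compute ∂L/∂y = 156y/x^2, ∂L/∂y' = y'.
The Euler-Lagrange equation d/dx(∂L/∂y') − ∂L/∂y = 0 reduces to
    y'' − 156/x^2 · y = 0  (x > 0).
Its general solution is
    y(x) = A x^13 + B x^(-12),
with A, B fixed by the endpoint conditions.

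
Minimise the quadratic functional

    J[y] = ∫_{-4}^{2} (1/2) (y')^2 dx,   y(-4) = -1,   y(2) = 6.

The Lagrangian is L = (1/2) (y')^2.
Compute ∂L/∂y = 0, ∂L/∂y' = y'.
The Euler-Lagrange equation d/dx(∂L/∂y') − ∂L/∂y = 0 reduces to
    y'' = 0.
Its general solution is
    y(x) = A x + B,
with A, B fixed by the endpoint conditions.
Applying the endpoint conditions y(-4) = -1 and y(2) = 6: solve A·-4 + B = -1 and A·2 + B = 6. Subtracting gives A(2 − -4) = 6 − -1, so A = 7/6, and B = -1 − A·-4 = 11/3. Therefore
    y(x) = (7/6) x + 11/3.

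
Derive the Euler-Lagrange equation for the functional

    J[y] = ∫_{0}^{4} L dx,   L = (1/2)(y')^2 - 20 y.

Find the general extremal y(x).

The Lagrangian is L = (1/2)(y')^2 - 20 y.
∂L/∂y = -20.
∂L/∂y' = y'.
The Euler-Lagrange equation d/dx(∂L/∂y') − ∂L/∂y = 0 becomes:
    y'' + 20 = 0
General solution: y(x) = -10 x^2 + A x + B, where A and B are arbitrary constants fixed by the endpoint conditions.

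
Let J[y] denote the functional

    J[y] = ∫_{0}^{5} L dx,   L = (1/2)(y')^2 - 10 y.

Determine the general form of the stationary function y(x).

The Lagrangian is L = (1/2)(y')^2 - 10 y.
∂L/∂y = -10.
∂L/∂y' = y'.
The Euler-Lagrange equation d/dx(∂L/∂y') − ∂L/∂y = 0 becomes:
    y'' + 10 = 0
General solution: y(x) = -5 x^2 + A x + B, where A and B are arbitrary constants fixed by the endpoint conditions.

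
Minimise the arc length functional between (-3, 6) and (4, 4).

Arc-length functional: J[y] = ∫ sqrt(1 + (y')^2) dx.
Lagrangian L = sqrt(1 + (y')^2) has no explicit y dependence, so ∂L/∂y = 0 and the Euler-Lagrange equation gives
    d/dx( y' / sqrt(1 + (y')^2) ) = 0  ⇒  y' / sqrt(1 + (y')^2) = const.
Hence y' is constant, so y(x) is affine.
Fitting the endpoints (-3, 6) and (4, 4):
    slope m = (4 − 6) / (4 − (-3)) = -2/7,
    intercept c = 6 − m·(-3) = 36/7.
Extremal: y(x) = (-2/7) x + 36/7.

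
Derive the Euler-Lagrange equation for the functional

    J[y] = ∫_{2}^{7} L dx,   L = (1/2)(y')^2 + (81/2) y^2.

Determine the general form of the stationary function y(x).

The Lagrangian is L = (1/2)(y')^2 + (81/2) y^2.
∂L/∂y = 81y.
∂L/∂y' = y'.
The Euler-Lagrange equation d/dx(∂L/∂y') − ∂L/∂y = 0 becomes:
    y'' - 81 y = 0
General solution: y(x) = A e^(9x) + B e^(-9x), where A and B are arbitrary constants fixed by the endpoint conditions.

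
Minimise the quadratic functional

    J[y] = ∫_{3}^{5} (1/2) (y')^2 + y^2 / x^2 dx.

The Lagrangian is L = (1/2) (y')^2 + y^2 / x^2.
Compute ∂L/∂y = 2y/x^2, ∂L/∂y' = y'.
The Euler-Lagrange equation d/dx(∂L/∂y') − ∂L/∂y = 0 reduces to
    y'' − 2/x^2 · y = 0  (x > 0).
Its general solution is
    y(x) = A x^2 + B / x,
with A, B fixed by the endpoint conditions.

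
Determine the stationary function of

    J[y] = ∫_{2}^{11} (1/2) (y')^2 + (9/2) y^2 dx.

The Lagrangian is L = (1/2) (y')^2 + (9/2) y^2.
Compute ∂L/∂y = 9y, ∂L/∂y' = y'.
The Euler-Lagrange equation d/dx(∂L/∂y') − ∂L/∂y = 0 reduces to
    y'' − 9 y = 0.
Its general solution is
    y(x) = A e^(3x) + B e^(−3x),
with A, B fixed by the endpoint conditions.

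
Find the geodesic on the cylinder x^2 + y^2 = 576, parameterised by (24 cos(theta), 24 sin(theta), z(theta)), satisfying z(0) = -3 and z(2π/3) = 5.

Parameterise the cylinder of radius R = 24 as
    r(θ) = (24 cos θ, 24 sin θ, z(θ)).
The arc-length element is
    ds = sqrt(576 + (dz/dθ)^2) dθ,
so the Lagrangian is L = sqrt(576 + z'^2).
L depends on z' only, not on z or θ, so ∂L/∂z = 0 and
    ∂L/∂z' = z' / sqrt(576 + z'^2).
The Euler-Lagrange equation gives
    d/dθ( z' / sqrt(576 + z'^2) ) = 0,
so z' is constant. Integrating once:
    z(θ) = a θ + b,
a helix on the cylinder (a straight line when the cylinder is unrolled). The constants a, b are determined by the endpoint conditions.
With endpoint conditions z(0) = -3 and z(2π/3) = 5: from z(0) = b we get b = -3, and a·2π/3 + -3 = 5 gives a = 12/π, so
    z(θ) = (12/π) θ − 3.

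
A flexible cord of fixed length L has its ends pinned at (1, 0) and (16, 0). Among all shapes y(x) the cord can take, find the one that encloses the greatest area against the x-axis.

Set up the augmented Lagrangian using a multiplier λ for the length constraint:
    F(y, y') = y − λ sqrt(1 + y'^2).
F has no explicit x dependence, so the Beltrami identity yields a first integral
    F − y' ∂F/∂y' = C.
Compute ∂F/∂y' = −λ y' / sqrt(1 + y'^2). Then
    y − λ sqrt(1 + y'^2) + λ y'^2 / sqrt(1 + y'^2) = C
    ⇒  y − λ / sqrt(1 + y'^2) = C.
Solving for y' and integrating gives
    (x − a)^2 + (y − b)^2 = λ^2,
a circular arc of radius λ. The constants a, b are determined by the endpoint conditions y(1) = y(16) = 0, and λ is fixed implicitly by the length constraint
    ∫_{1}^{16} sqrt(1 + y'^2) dx = L.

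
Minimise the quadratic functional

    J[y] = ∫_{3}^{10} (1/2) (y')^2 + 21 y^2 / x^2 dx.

The Lagrangian is L = (1/2) (y')^2 + 21 y^2 / x^2.
Compute ∂L/∂y = 42y/x^2, ∂L/∂y' = y'.
The Euler-Lagrange equation d/dx(∂L/∂y') − ∂L/∂y = 0 reduces to
    y'' − 42/x^2 · y = 0  (x > 0).
Its general solution is
    y(x) = A x^7 + B x^(-6),
with A, B fixed by the endpoint conditions.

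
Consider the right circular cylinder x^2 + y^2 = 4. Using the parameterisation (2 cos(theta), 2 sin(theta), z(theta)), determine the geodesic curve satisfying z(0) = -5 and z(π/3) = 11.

Parameterise the cylinder of radius R = 2 as
    r(θ) = (2 cos θ, 2 sin θ, z(θ)).
The arc-length element is
    ds = sqrt(4 + (dz/dθ)^2) dθ,
so the Lagrangian is L = sqrt(4 + z'^2).
L depends on z' only, not on z or θ, so ∂L/∂z = 0 and
    ∂L/∂z' = z' / sqrt(4 + z'^2).
The Euler-Lagrange equation gives
    d/dθ( z' / sqrt(4 + z'^2) ) = 0,
so z' is constant. Integrating once:
    z(θ) = a θ + b,
a helix on the cylinder (a straight line when the cylinder is unrolled). The constants a, b are determined by the endpoint conditions.
With endpoint conditions z(0) = -5 and z(π/3) = 11: from z(0) = b we get b = -5, and a·π/3 + -5 = 11 gives a = 48/π, so
    z(θ) = (48/π) θ − 5.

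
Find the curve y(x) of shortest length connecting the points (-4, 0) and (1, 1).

Arc-length functional: J[y] = ∫ sqrt(1 + (y')^2) dx.
Lagrangian L = sqrt(1 + (y')^2) has no explicit y dependence, so ∂L/∂y = 0 and the Euler-Lagrange equation gives
    d/dx( y' / sqrt(1 + (y')^2) ) = 0  ⇒  y' / sqrt(1 + (y')^2) = const.
Hence y' is constant, so y(x) is affine.
Fitting the endpoints (-4, 0) and (1, 1):
    slope m = (1 − 0) / (1 − (-4)) = 1/5,
    intercept c = 0 − m·(-4) = 4/5.
Extremal: y(x) = (1/5) x + 4/5.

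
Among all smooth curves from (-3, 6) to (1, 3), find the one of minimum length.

Arc-length functional: J[y] = ∫ sqrt(1 + (y')^2) dx.
Lagrangian L = sqrt(1 + (y')^2) has no explicit y dependence, so ∂L/∂y = 0 and the Euler-Lagrange equation gives
    d/dx( y' / sqrt(1 + (y')^2) ) = 0  ⇒  y' / sqrt(1 + (y')^2) = const.
Hence y' is constant, so y(x) is affine.
Fitting the endpoints (-3, 6) and (1, 3):
    slope m = (3 − 6) / (1 − (-3)) = -3/4,
    intercept c = 6 − m·(-3) = 15/4.
Extremal: y(x) = (-3/4) x + 15/4.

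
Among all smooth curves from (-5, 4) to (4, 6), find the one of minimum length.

Arc-length functional: J[y] = ∫ sqrt(1 + (y')^2) dx.
Lagrangian L = sqrt(1 + (y')^2) has no explicit y dependence, so ∂L/∂y = 0 and the Euler-Lagrange equation gives
    d/dx( y' / sqrt(1 + (y')^2) ) = 0  ⇒  y' / sqrt(1 + (y')^2) = const.
Hence y' is constant, so y(x) is affine.
Fitting the endpoints (-5, 4) and (4, 6):
    slope m = (6 − 4) / (4 − (-5)) = 2/9,
    intercept c = 4 − m·(-5) = 46/9.
Extremal: y(x) = (2/9) x + 46/9.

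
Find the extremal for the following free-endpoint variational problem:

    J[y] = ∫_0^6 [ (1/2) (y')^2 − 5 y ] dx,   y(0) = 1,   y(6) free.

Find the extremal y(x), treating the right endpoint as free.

The Lagrangian L = (1/2) (y')^2 − 5 y gives
    ∂L/∂y = −5,   ∂L/∂y' = y'.
Euler-Lagrange: d/dx(y') − (−5) = 0, i.e. y'' + 5 = 0, so
    y(x) = −(5/2) x^2 + C1 x + C2.
Fixed left endpoint y(0) = 1 ⇒ C2 = 1.
The right endpoint x = 6 is free, so the natural (transversality) condition is ∂L/∂y' |_{x=6} = 0, i.e. y'(6) = 0.
Compute y'(x) = −5 x + C1, so y'(6) = −30 + C1 = 0 ⇒ C1 = 30.
Therefore the extremal is
    y(x) = −(5/2) x^2 + 30 x + 1.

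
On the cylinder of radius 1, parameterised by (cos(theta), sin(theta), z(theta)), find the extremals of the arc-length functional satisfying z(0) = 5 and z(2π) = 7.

Parameterise the cylinder of radius R = 1 as
    r(θ) = (cos θ, sin θ, z(θ)).
The arc-length element is
    ds = sqrt(1 + (dz/dθ)^2) dθ,
so the Lagrangian is L = sqrt(1 + z'^2).
L depends on z' only, not on z or θ, so ∂L/∂z = 0 and
    ∂L/∂z' = z' / sqrt(1 + z'^2).
The Euler-Lagrange equation gives
    d/dθ( z' / sqrt(1 + z'^2) ) = 0,
so z' is constant. Integrating once:
    z(θ) = a θ + b,
a helix on the cylinder (a straight line when the cylinder is unrolled). The constants a, b are determined by the endpoint conditions.
With endpoint conditions z(0) = 5 and z(2π) = 7: from z(0) = b we get b = 5, and a·2π + 5 = 7 gives a = 1/π, so
    z(θ) = (1/π) θ + 5.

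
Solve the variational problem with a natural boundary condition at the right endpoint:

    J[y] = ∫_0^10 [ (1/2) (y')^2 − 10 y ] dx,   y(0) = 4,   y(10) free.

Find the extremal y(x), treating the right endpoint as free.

The Lagrangian L = (1/2) (y')^2 − 10 y gives
    ∂L/∂y = −10,   ∂L/∂y' = y'.
Euler-Lagrange: d/dx(y') − (−10) = 0, i.e. y'' + 10 = 0, so
    y(x) = −(10/2) x^2 + C1 x + C2.
Fixed left endpoint y(0) = 4 ⇒ C2 = 4.
The right endpoint x = 10 is free, so the natural (transversality) condition is ∂L/∂y' |_{x=10} = 0, i.e. y'(10) = 0.
Compute y'(x) = −10 x + C1, so y'(10) = −100 + C1 = 0 ⇒ C1 = 100.
Therefore the extremal is
    y(x) = −5 x^2 + 100 x + 4.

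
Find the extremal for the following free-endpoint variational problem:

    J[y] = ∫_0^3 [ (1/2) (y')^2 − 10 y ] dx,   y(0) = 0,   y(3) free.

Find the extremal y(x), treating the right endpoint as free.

The Lagrangian L = (1/2) (y')^2 − 10 y gives
    ∂L/∂y = −10,   ∂L/∂y' = y'.
Euler-Lagrange: d/dx(y') − (−10) = 0, i.e. y'' + 10 = 0, so
    y(x) = −(10/2) x^2 + C1 x + C2.
Fixed left endpoint y(0) = 0 ⇒ C2 = 0.
The right endpoint x = 3 is free, so the natural (transversality) condition is ∂L/∂y' |_{x=3} = 0, i.e. y'(3) = 0.
Compute y'(x) = −10 x + C1, so y'(3) = −30 + C1 = 0 ⇒ C1 = 30.
Therefore the extremal is
    y(x) = −5 x^2 + 30 x.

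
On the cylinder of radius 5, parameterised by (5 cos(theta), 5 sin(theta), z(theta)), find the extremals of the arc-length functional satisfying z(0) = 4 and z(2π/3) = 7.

Parameterise the cylinder of radius R = 5 as
    r(θ) = (5 cos θ, 5 sin θ, z(θ)).
The arc-length element is
    ds = sqrt(25 + (dz/dθ)^2) dθ,
so the Lagrangian is L = sqrt(25 + z'^2).
L depends on z' only, not on z or θ, so ∂L/∂z = 0 and
    ∂L/∂z' = z' / sqrt(25 + z'^2).
The Euler-Lagrange equation gives
    d/dθ( z' / sqrt(25 + z'^2) ) = 0,
so z' is constant. Integrating once:
    z(θ) = a θ + b,
a helix on the cylinder (a straight line when the cylinder is unrolled). The constants a, b are determined by the endpoint conditions.
With endpoint conditions z(0) = 4 and z(2π/3) = 7: from z(0) = b we get b = 4, and a·2π/3 + 4 = 7 gives a = 9/(2π), so
    z(θ) = (9/(2π)) θ + 4.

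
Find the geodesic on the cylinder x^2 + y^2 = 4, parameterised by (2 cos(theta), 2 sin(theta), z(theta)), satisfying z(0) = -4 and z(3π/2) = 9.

Parameterise the cylinder of radius R = 2 as
    r(θ) = (2 cos θ, 2 sin θ, z(θ)).
The arc-length element is
    ds = sqrt(4 + (dz/dθ)^2) dθ,
so the Lagrangian is L = sqrt(4 + z'^2).
L depends on z' only, not on z or θ, so ∂L/∂z = 0 and
    ∂L/∂z' = z' / sqrt(4 + z'^2).
The Euler-Lagrange equation gives
    d/dθ( z' / sqrt(4 + z'^2) ) = 0,
so z' is constant. Integrating once:
    z(θ) = a θ + b,
a helix on the cylinder (a straight line when the cylinder is unrolled). The constants a, b are determined by the endpoint conditions.
With endpoint conditions z(0) = -4 and z(3π/2) = 9: from z(0) = b we get b = -4, and a·3π/2 + -4 = 9 gives a = 26/(3π), so
    z(θ) = (26/(3π)) θ − 4.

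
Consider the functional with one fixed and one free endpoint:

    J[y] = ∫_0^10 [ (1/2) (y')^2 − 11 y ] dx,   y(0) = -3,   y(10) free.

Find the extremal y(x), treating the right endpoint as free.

The Lagrangian L = (1/2) (y')^2 − 11 y gives
    ∂L/∂y = −11,   ∂L/∂y' = y'.
Euler-Lagrange: d/dx(y') − (−11) = 0, i.e. y'' + 11 = 0, so
    y(x) = −(11/2) x^2 + C1 x + C2.
Fixed left endpoint y(0) = -3 ⇒ C2 = -3.
The right endpoint x = 10 is free, so the natural (transversality) condition is ∂L/∂y' |_{x=10} = 0, i.e. y'(10) = 0.
Compute y'(x) = −11 x + C1, so y'(10) = −110 + C1 = 0 ⇒ C1 = 110.
Therefore the extremal is
    y(x) = −(11/2) x^2 + 110 x − 3.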